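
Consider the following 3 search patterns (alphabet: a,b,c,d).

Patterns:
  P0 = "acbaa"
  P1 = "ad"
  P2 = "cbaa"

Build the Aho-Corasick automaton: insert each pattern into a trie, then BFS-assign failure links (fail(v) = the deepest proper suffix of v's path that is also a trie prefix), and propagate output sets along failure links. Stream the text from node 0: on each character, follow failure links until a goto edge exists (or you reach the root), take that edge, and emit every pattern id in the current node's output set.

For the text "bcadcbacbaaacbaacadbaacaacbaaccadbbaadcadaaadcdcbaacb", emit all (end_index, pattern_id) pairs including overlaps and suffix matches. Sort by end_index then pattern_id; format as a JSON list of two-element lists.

Construct AC machine:
Trie (insert patterns):
  n0 'ε': a→1 c→7
  n1 'a': c→2 d→6
  n2 'ac': b→3
  n3 'acb': a→4
  n4 'acba': a→5
  n5 'acbaa': ·  ←P0
  n6 'ad': ·  ←P1
  n7 'c': b→8
  n8 'cb': a→9
  n9 'cba': a→10
  n10 'cbaa': ·  ←P2

BFS fail/out derivation:
  n1('a'): parent n0 fail=0; on 'a' 0 → fail=0;  out ∅∪∅=∅
  n7('c'): parent n0 fail=0; on 'c' 0 → fail=0;  out ∅∪∅=∅
  n2('ac'): parent n1 fail=0; on 'c' 0 → fail=7;  out ∅∪∅=∅
  n6('ad'): parent n1 fail=0; on 'd' 0 → fail=0;  out {1}∪∅={1}
  n8('cb'): parent n7 fail=0; on 'b' 0 → fail=0;  out ∅∪∅=∅
  n3('acb'): parent n2 fail=7; on 'b' 7 → fail=8;  out ∅∪∅=∅
  n9('cba'): parent n8 fail=0; on 'a' 0 → fail=1;  out ∅∪∅=∅
  n4('acba'): parent n3 fail=8; on 'a' 8 → fail=9;  out ∅∪∅=∅
  n10('cbaa'): parent n9 fail=1; on 'a' 1→0 → fail=1;  out {2}∪∅={2}
  n5('acbaa'): parent n4 fail=9; on 'a' 9 → fail=10;  out {0}∪{2}={0,2}

Run:
i=0 'b': node 0→0
i=1 'c': node 0→7
i=2 'a': node 7→1 (fail-walked)
i=3 'd': node 1→6  ** P1@[2:3]
i=4 'c': node 6→7 (fail-walked)
i=5 'b': node 7→8
i=6 'a': node 8→9
i=7 'c': node 9→2 (fail-walked)
i=8 'b': node 2→3
i=9 'a': node 3→4
i=10 'a': node 4→5  ** P0@[6:10],P2@[7:10]
i=11 'a': node 5→1 (fail-walked)
i=12 'c': node 1→2
i=13 'b': node 2→3
i=14 'a': node 3→4
i=15 'a': node 4→5  ** P0@[11:15],P2@[12:15]
i=16 'c': node 5→2 (fail-walked)
i=17 'a': node 2→1 (fail-walked)
i=18 'd': node 1→6  ** P1@[17:18]
i=19 'b': node 6→0 (fail-walked)
i=20 'a': node 0→1
i=21 'a': node 1→1 (fail-walked)
i=22 'c': node 1→2
i=23 'a': node 2→1 (fail-walked)
i=24 'a': node 1→1 (fail-walked)
i=25 'c': node 1→2
i=26 'b': node 2→3
i=27 'a': node 3→4
i=28 'a': node 4→5  ** P0@[24:28],P2@[25:28]
i=29 'c': node 5→2 (fail-walked)
i=30 'c': node 2→7 (fail-walked)
i=31 'a': node 7→1 (fail-walked)
i=32 'd': node 1→6  ** P1@[31:32]
i=33 'b': node 6→0 (fail-walked)
i=34 'b': node 0→0
i=35 'a': node 0→1
i=36 'a': node 1→1 (fail-walked)
i=37 'd': node 1→6  ** P1@[36:37]
i=38 'c': node 6→7 (fail-walked)
i=39 'a': node 7→1 (fail-walked)
i=40 'd': node 1→6  ** P1@[39:40]
i=41 'a': node 6→1 (fail-walked)
i=42 'a': node 1→1 (fail-walked)
i=43 'a': node 1→1 (fail-walked)
i=44 'd': node 1→6  ** P1@[43:44]
i=45 'c': node 6→7 (fail-walked)
i=46 'd': node 7→0 (fail-walked)
i=47 'c': node 0→7
i=48 'b': node 7→8
i=49 'a': node 8→9
i=50 'a': node 9→10  ** P2@[47:50]
i=51 'c': node 10→2 (fail-walked)
i=52 'b': node 2→3

Result: [[3,1],[10,0],[10,2],[15,0],[15,2],[18,1],[28,0],[28,2],[32,1],[37,1],[40,1],[44,1],[50,2]]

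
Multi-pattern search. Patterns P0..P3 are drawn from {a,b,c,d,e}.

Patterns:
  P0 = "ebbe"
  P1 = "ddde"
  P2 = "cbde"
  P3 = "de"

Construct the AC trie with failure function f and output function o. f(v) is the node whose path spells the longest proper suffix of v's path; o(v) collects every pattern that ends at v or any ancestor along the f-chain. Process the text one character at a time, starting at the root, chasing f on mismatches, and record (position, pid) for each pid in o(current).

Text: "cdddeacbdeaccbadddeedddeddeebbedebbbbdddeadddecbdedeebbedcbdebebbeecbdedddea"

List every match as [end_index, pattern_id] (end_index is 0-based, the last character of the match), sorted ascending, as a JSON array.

Construct AC machine:
Trie nodes:
  0='ε' goto c→9 d→5 e→1
  1='e' goto b→2
  2='eb' goto b→3
  3='ebb' goto e→4
  4='ebbe' goto ·  ←P0
  5='d' goto d→6 e→13
  6='dd' goto d→7
  7='ddd' goto e→8
  8='ddde' goto ·  ←P1
  9='c' goto b→10
  10='cb' goto d→11
  11='cbd' goto e→12
  12='cbde' goto ·  ←P2
  13='de' goto ·  ←P3

BFS fail/out derivation:
  fail(1) 'e': from fail(0)=0 chase 'e': 0 ⇒ 0;  out=∅∪out(0)=∅
  fail(5) 'd': from fail(0)=0 chase 'd': 0 ⇒ 0;  out=∅∪out(0)=∅
  fail(9) 'c': from fail(0)=0 chase 'c': 0 ⇒ 0;  out=∅∪out(0)=∅
  fail(2) 'eb': from fail(1)=0 chase 'b': 0 ⇒ 0;  out=∅∪out(0)=∅
  fail(6) 'dd': from fail(5)=0 chase 'd': 0 ⇒ 5;  out=∅∪out(5)=∅
  fail(10) 'cb': from fail(9)=0 chase 'b': 0 ⇒ 0;  out=∅∪out(0)=∅
  fail(13) 'de': from fail(5)=0 chase 'e': 0 ⇒ 1;  out={3}∪out(1)={3}
  fail(3) 'ebb': from fail(2)=0 chase 'b': 0 ⇒ 0;  out=∅∪out(0)=∅
  fail(7) 'ddd': from fail(6)=5 chase 'd': 5 ⇒ 6;  out=∅∪out(6)=∅
  fail(11) 'cbd': from fail(10)=0 chase 'd': 0 ⇒ 5;  out=∅∪out(5)=∅
  fail(4) 'ebbe': from fail(3)=0 chase 'e': 0 ⇒ 1;  out={0}∪out(1)={0}
  fail(8) 'ddde': from fail(7)=6 chase 'e': 6→5 ⇒ 13;  out={1}∪out(13)={1,3}
  fail(12) 'cbde': from fail(11)=5 chase 'e': 5 ⇒ 13;  out={2}∪out(13)={2,3}

Scan:
i=0 'c': node 0→9
i=1 'd': node 9→5 (fail-walked)
i=2 'd': node 5→6
i=3 'd': node 6→7
i=4 'e': node 7→8  ** P1@[1:4],P3@[3:4]
i=5 'a': node 8→0 (fail-walked)
i=6 'c': node 0→9
i=7 'b': node 9→10
i=8 'd': node 10→11
i=9 'e': node 11→12  ** P2@[6:9],P3@[8:9]
i=10 'a': node 12→0 (fail-walked)
i=11 'c': node 0→9
i=12 'c': node 9→9 (fail-walked)
i=13 'b': node 9→10
i=14 'a': node 10→0 (fail-walked)
i=15 'd': node 0→5
i=16 'd': node 5→6
i=17 'd': node 6→7
i=18 'e': node 7→8  ** P1@[15:18],P3@[17:18]
i=19 'e': node 8→1 (fail-walked)
i=20 'd': node 1→5 (fail-walked)
i=21 'd': node 5→6
i=22 'd': node 6→7
i=23 'e': node 7→8  ** P1@[20:23],P3@[22:23]
i=24 'd': node 8→5 (fail-walked)
i=25 'd': node 5→6
i=26 'e': node 6→13 (fail-walked)  ** P3@[25:26]
i=27 'e': node 13→1 (fail-walked)
i=28 'b': node 1→2
i=29 'b': node 2→3
i=30 'e': node 3→4  ** P0@[27:30]
i=31 'd': node 4→5 (fail-walked)
i=32 'e': node 5→13  ** P3@[31:32]
i=33 'b': node 13→2 (fail-walked)
i=34 'b': node 2→3
i=35 'b': node 3→0 (fail-walked)
i=36 'b': node 0→0
i=37 'd': node 0→5
i=38 'd': node 5→6
i=39 'd': node 6→7
i=40 'e': node 7→8  ** P1@[37:40],P3@[39:40]
i=41 'a': node 8→0 (fail-walked)
i=42 'd': node 0→5
i=43 'd': node 5→6
i=44 'd': node 6→7
i=45 'e': node 7→8  ** P1@[42:45],P3@[44:45]
i=46 'c': node 8→9 (fail-walked)
i=47 'b': node 9→10
i=48 'd': node 10→11
i=49 'e': node 11→12  ** P2@[46:49],P3@[48:49]
i=50 'd': node 12→5 (fail-walked)
i=51 'e': node 5→13  ** P3@[50:51]
i=52 'e': node 13→1 (fail-walked)
i=53 'b': node 1→2
i=54 'b': node 2→3
i=55 'e': node 3→4  ** P0@[52:55]
i=56 'd': node 4→5 (fail-walked)
i=57 'c': node 5→9 (fail-walked)
i=58 'b': node 9→10
i=59 'd': node 10→11
i=60 'e': node 11→12  ** P2@[57:60],P3@[59:60]
i=61 'b': node 12→2 (fail-walked)
i=62 'e': node 2→1 (fail-walked)
i=63 'b': node 1→2
i=64 'b': node 2→3
i=65 'e': node 3→4  ** P0@[62:65]
i=66 'e': node 4→1 (fail-walked)
i=67 'c': node 1→9 (fail-walked)
i=68 'b': node 9→10
i=69 'd': node 10→11
i=70 'e': node 11→12  ** P2@[67:70],P3@[69:70]
i=71 'd': node 12→5 (fail-walked)
i=72 'd': node 5→6
i=73 'd': node 6→7
i=74 'e': node 7→8  ** P1@[71:74],P3@[73:74]
i=75 'a': node 8→0 (fail-walked)

Result: [[4,1],[4,3],[9,2],[9,3],[18,1],[18,3],[23,1],[23,3],[26,3],[30,0],[32,3],[40,1],[40,3],[45,1],[45,3],[49,2],[49,3],[51,3],[55,0],[60,2],[60,3],[65,0],[70,2],[70,3],[74,1],[74,3]]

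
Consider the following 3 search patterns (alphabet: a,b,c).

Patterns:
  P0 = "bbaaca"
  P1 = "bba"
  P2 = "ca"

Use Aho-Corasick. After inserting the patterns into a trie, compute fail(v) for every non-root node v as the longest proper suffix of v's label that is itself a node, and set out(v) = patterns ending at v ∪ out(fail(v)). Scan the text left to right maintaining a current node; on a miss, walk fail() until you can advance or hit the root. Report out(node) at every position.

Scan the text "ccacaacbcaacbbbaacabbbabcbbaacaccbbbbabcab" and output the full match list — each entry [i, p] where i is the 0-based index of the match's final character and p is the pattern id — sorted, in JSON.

Build:
Trie nodes:
  n0 'ε': b→1 c→7
  n1 'b': b→2
  n2 'bb': a→3
  n3 'bba': a→4  ←P1
  n4 'bbaa': c→5
  n5 'bbaac': a→6
  n6 'bbaaca': ·  ←P0
  n7 'c': a→8
  n8 'ca': ·  ←P2

BFS fail/out derivation:
  fail(1) 'b': from fail(0)=0 chase 'b': 0 ⇒ 0;  out=∅∪out(0)=∅
  fail(7) 'c': from fail(0)=0 chase 'c': 0 ⇒ 0;  out=∅∪out(0)=∅
  fail(2) 'bb': from fail(1)=0 chase 'b': 0 ⇒ 1;  out=∅∪out(1)=∅
  fail(8) 'ca': from fail(7)=0 chase 'a': 0 ⇒ 0;  out={2}∪out(0)={2}
  fail(3) 'bba': from fail(2)=1 chase 'a': 1→0 ⇒ 0;  out={1}∪out(0)={1}
  fail(4) 'bbaa': from fail(3)=0 chase 'a': 0 ⇒ 0;  out=∅∪out(0)=∅
  fail(5) 'bbaac': from fail(4)=0 chase 'c': 0 ⇒ 7;  out=∅∪out(7)=∅
  fail(6) 'bbaaca': from fail(5)=7 chase 'a': 7 ⇒ 8;  out={0}∪out(8)={0,2}

Scan:
pos 0 'c': at 7
pos 1 'c': at 7 ·f
pos 2 'a': at 8  → match P2@[1:2]
pos 3 'c': at 7 ·f
pos 4 'a': at 8  → match P2@[3:4]
pos 5 'a': at 0 ·f
pos 6 'c': at 7
pos 7 'b': at 1 ·f
pos 8 'c': at 7 ·f
pos 9 'a': at 8  → match P2@[8:9]
pos 10 'a': at 0 ·f
pos 11 'c': at 7
pos 12 'b': at 1 ·f
pos 13 'b': at 2
pos 14 'b': at 2 ·f
pos 15 'a': at 3  → match P1@[13:15]
pos 16 'a': at 4
pos 17 'c': at 5
pos 18 'a': at 6  → match P0@[13:18],P2@[17:18]
pos 19 'b': at 1 ·f
pos 20 'b': at 2
pos 21 'b': at 2 ·f
pos 22 'a': at 3  → match P1@[20:22]
pos 23 'b': at 1 ·f
pos 24 'c': at 7 ·f
pos 25 'b': at 1 ·f
pos 26 'b': at 2
pos 27 'a': at 3  → match P1@[25:27]
pos 28 'a': at 4
pos 29 'c': at 5
pos 30 'a': at 6  → match P0@[25:30],P2@[29:30]
pos 31 'c': at 7 ·f
pos 32 'c': at 7 ·f
pos 33 'b': at 1 ·f
pos 34 'b': at 2
pos 35 'b': at 2 ·f
pos 36 'b': at 2 ·f
pos 37 'a': at 3  → match P1@[35:37]
pos 38 'b': at 1 ·f
pos 39 'c': at 7 ·f
pos 40 'a': at 8  → match P2@[39:40]
pos 41 'b': at 1 ·f

All matches (sorted): [[2,2],[4,2],[9,2],[15,1],[18,0],[18,2],[22,1],[27,1],[30,0],[30,2],[37,1],[40,2]]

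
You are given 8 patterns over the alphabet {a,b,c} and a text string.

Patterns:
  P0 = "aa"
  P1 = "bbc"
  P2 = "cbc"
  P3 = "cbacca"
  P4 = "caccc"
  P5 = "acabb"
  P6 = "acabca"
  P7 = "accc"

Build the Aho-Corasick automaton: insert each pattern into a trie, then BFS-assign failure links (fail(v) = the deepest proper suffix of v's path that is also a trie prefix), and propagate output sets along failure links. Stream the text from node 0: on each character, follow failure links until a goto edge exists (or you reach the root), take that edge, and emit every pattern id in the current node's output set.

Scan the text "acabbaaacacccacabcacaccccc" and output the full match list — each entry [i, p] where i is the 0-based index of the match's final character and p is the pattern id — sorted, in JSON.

Build automaton:
Trie (insert patterns):
  n0 'ε': a→1 b→3 c→6
  n1 'a': a→2 c→17
  n2 'aa': ·  [P0 ends]
  n3 'b': b→4
  n4 'bb': c→5
  n5 'bbc': ·  [P1 ends]
  n6 'c': a→13 b→7
  n7 'cb': a→9 c→8
  n8 'cbc': ·  [P2 ends]
  n9 'cba': c→10
  n10 'cbac': c→11
  n11 'cbacc': a→12
  n12 'cbacca': ·  [P3 ends]
  n13 'ca': c→14
  n14 'cac': c→15
  n15 'cacc': c→16
  n16 'caccc': ·  [P4 ends]
  n17 'ac': a→18 c→23
  n18 'aca': b→19
  n19 'acab': b→20 c→21
  n20 'acabb': ·  [P5 ends]
  n21 'acabc': a→22
  n22 'acabca': ·  [P6 ends]
  n23 'acc': c→24
  n24 'accc': ·  [P7 ends]

Failure links (BFS by depth):
  fail(1) 'a': from fail(0)=0 chase 'a': 0 ⇒ 0;  out=∅∪out(0)=∅
  fail(3) 'b': from fail(0)=0 chase 'b': 0 ⇒ 0;  out=∅∪out(0)=∅
  fail(6) 'c': from fail(0)=0 chase 'c': 0 ⇒ 0;  out=∅∪out(0)=∅
  fail(2) 'aa': from fail(1)=0 chase 'a': 0 ⇒ 1;  out={0}∪out(1)={0}
  fail(4) 'bb': from fail(3)=0 chase 'b': 0 ⇒ 3;  out=∅∪out(3)=∅
  fail(7) 'cb': from fail(6)=0 chase 'b': 0 ⇒ 3;  out=∅∪out(3)=∅
  fail(13) 'ca': from fail(6)=0 chase 'a': 0 ⇒ 1;  out=∅∪out(1)=∅
  fail(17) 'ac': from fail(1)=0 chase 'c': 0 ⇒ 6;  out=∅∪out(6)=∅
  fail(5) 'bbc': from fail(4)=3 chase 'c': 3→0 ⇒ 6;  out={1}∪out(6)={1}
  fail(8) 'cbc': from fail(7)=3 chase 'c': 3→0 ⇒ 6;  out={2}∪out(6)={2}
  fail(9) 'cba': from fail(7)=3 chase 'a': 3→0 ⇒ 1;  out=∅∪out(1)=∅
  fail(14) 'cac': from fail(13)=1 chase 'c': 1 ⇒ 17;  out=∅∪out(17)=∅
  fail(18) 'aca': from fail(17)=6 chase 'a': 6 ⇒ 13;  out=∅∪out(13)=∅
  fail(23) 'acc': from fail(17)=6 chase 'c': 6→0 ⇒ 6;  out=∅∪out(6)=∅
  fail(10) 'cbac': from fail(9)=1 chase 'c': 1 ⇒ 17;  out=∅∪out(17)=∅
  fail(15) 'cacc': from fail(14)=17 chase 'c': 17 ⇒ 23;  out=∅∪out(23)=∅
  fail(19) 'acab': from fail(18)=13 chase 'b': 13→1→0 ⇒ 3;  out=∅∪out(3)=∅
  fail(24) 'accc': from fail(23)=6 chase 'c': 6→0 ⇒ 6;  out={7}∪out(6)={7}
  fail(11) 'cbacc': from fail(10)=17 chase 'c': 17 ⇒ 23;  out=∅∪out(23)=∅
  fail(16) 'caccc': from fail(15)=23 chase 'c': 23 ⇒ 24;  out={4}∪out(24)={4,7}
  fail(20) 'acabb': from fail(19)=3 chase 'b': 3 ⇒ 4;  out={5}∪out(4)={5}
  fail(21) 'acabc': from fail(19)=3 chase 'c': 3→0 ⇒ 6;  out=∅∪out(6)=∅
  fail(12) 'cbacca': from fail(11)=23 chase 'a': 23→6 ⇒ 13;  out={3}∪out(13)={3}
  fail(22) 'acabca': from fail(21)=6 chase 'a': 6 ⇒ 13;  out={6}∪out(13)={6}

Scan:
[0] read 'a'  n0⇒n1
[1] read 'c'  n1⇒n17
[2] read 'a'  n17⇒n18
[3] read 'b'  n18⇒n19
[4] read 'b'  n19⇒n20  emit P5@[0:4]
[5] read 'a'  n20⇒n1 (via fail)
[6] read 'a'  n1⇒n2  emit P0@[5:6]
[7] read 'a'  n2⇒n2 (via fail)  emit P0@[6:7]
[8] read 'c'  n2⇒n17 (via fail)
[9] read 'a'  n17⇒n18
[10] read 'c'  n18⇒n14 (via fail)
[11] read 'c'  n14⇒n15
[12] read 'c'  n15⇒n16  emit P4@[8:12],P7@[9:12]
[13] read 'a'  n16⇒n13 (via fail)
[14] read 'c'  n13⇒n14
[15] read 'a'  n14⇒n18 (via fail)
[16] read 'b'  n18⇒n19
[17] read 'c'  n19⇒n21
[18] read 'a'  n21⇒n22  emit P6@[13:18]
[19] read 'c'  n22⇒n14 (via fail)
[20] read 'a'  n14⇒n18 (via fail)
[21] read 'c'  n18⇒n14 (via fail)
[22] read 'c'  n14⇒n15
[23] read 'c'  n15⇒n16  emit P4@[19:23],P7@[20:23]
[24] read 'c'  n16⇒n6 (via fail)
[25] read 'c'  n6⇒n6 (via fail)

Matches: [[4,5],[6,0],[7,0],[12,4],[12,7],[18,6],[23,4],[23,7]]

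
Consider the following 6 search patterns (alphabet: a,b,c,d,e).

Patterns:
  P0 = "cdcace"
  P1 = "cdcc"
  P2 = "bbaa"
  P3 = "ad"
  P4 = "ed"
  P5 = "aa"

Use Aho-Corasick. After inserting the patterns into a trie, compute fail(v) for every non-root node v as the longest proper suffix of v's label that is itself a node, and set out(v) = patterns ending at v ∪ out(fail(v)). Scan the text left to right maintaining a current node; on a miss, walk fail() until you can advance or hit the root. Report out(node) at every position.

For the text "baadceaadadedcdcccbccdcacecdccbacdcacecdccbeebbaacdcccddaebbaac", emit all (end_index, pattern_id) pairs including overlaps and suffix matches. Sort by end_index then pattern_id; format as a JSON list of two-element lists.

Build:
Trie nodes:
  0='ε' goto a→12 b→8 c→1 e→14
  1='c' goto d→2
  2='cd' goto c→3
  3='cdc' goto a→4 c→7
  4='cdca' goto c→5
  5='cdcac' goto e→6
  6='cdcace' goto ·  [P0 ends]
  7='cdcc' goto ·  [P1 ends]
  8='b' goto b→9
  9='bb' goto a→10
  10='bba' goto a→11
  11='bbaa' goto ·  [P2 ends]
  12='a' goto a→16 d→13
  13='ad' goto ·  [P3 ends]
  14='e' goto d→15
  15='ed' goto ·  [P4 ends]
  16='aa' goto ·  [P5 ends]

Failure links (BFS by depth):
  n1('c'): parent n0 fail=0; on 'c' 0 → fail=0;  out ∅∪∅=∅
  n8('b'): parent n0 fail=0; on 'b' 0 → fail=0;  out ∅∪∅=∅
  n12('a'): parent n0 fail=0; on 'a' 0 → fail=0;  out ∅∪∅=∅
  n14('e'): parent n0 fail=0; on 'e' 0 → fail=0;  out ∅∪∅=∅
  n2('cd'): parent n1 fail=0; on 'd' 0 → fail=0;  out ∅∪∅=∅
  n9('bb'): parent n8 fail=0; on 'b' 0 → fail=8;  out ∅∪∅=∅
  n13('ad'): parent n12 fail=0; on 'd' 0 → fail=0;  out {3}∪∅={3}
  n15('ed'): parent n14 fail=0; on 'd' 0 → fail=0;  out {4}∪∅={4}
  n16('aa'): parent n12 fail=0; on 'a' 0 → fail=12;  out {5}∪∅={5}
  n3('cdc'): parent n2 fail=0; on 'c' 0 → fail=1;  out ∅∪∅=∅
  n10('bba'): parent n9 fail=8; on 'a' 8→0 → fail=12;  out ∅∪∅=∅
  n4('cdca'): parent n3 fail=1; on 'a' 1→0 → fail=12;  out ∅∪∅=∅
  n7('cdcc'): parent n3 fail=1; on 'c' 1→0 → fail=1;  out {1}∪∅={1}
  n11('bbaa'): parent n10 fail=12; on 'a' 12 → fail=16;  out {2}∪{5}={2,5}
  n5('cdcac'): parent n4 fail=12; on 'c' 12→0 → fail=1;  out ∅∪∅=∅
  n6('cdcace'): parent n5 fail=1; on 'e' 1→0 → fail=14;  out {0}∪∅={0}

Text stream:
[0] read 'b'  n0⇒n8
[1] read 'a'  n8⇒n12 (via fail)
[2] read 'a'  n12⇒n16  emit P5@[1:2]
[3] read 'd'  n16⇒n13 (via fail)  emit P3@[2:3]
[4] read 'c'  n13⇒n1 (via fail)
[5] read 'e'  n1⇒n14 (via fail)
[6] read 'a'  n14⇒n12 (via fail)
[7] read 'a'  n12⇒n16  emit P5@[6:7]
[8] read 'd'  n16⇒n13 (via fail)  emit P3@[7:8]
[9] read 'a'  n13⇒n12 (via fail)
[10] read 'd'  n12⇒n13  emit P3@[9:10]
[11] read 'e'  n13⇒n14 (via fail)
[12] read 'd'  n14⇒n15  emit P4@[11:12]
[13] read 'c'  n15⇒n1 (via fail)
[14] read 'd'  n1⇒n2
[15] read 'c'  n2⇒n3
[16] read 'c'  n3⇒n7  emit P1@[13:16]
[17] read 'c'  n7⇒n1 (via fail)
[18] read 'b'  n1⇒n8 (via fail)
[19] read 'c'  n8⇒n1 (via fail)
[20] read 'c'  n1⇒n1 (via fail)
[21] read 'd'  n1⇒n2
[22] read 'c'  n2⇒n3
[23] read 'a'  n3⇒n4
[24] read 'c'  n4⇒n5
[25] read 'e'  n5⇒n6  emit P0@[20:25]
[26] read 'c'  n6⇒n1 (via fail)
[27] read 'd'  n1⇒n2
[28] read 'c'  n2⇒n3
[29] read 'c'  n3⇒n7  emit P1@[26:29]
[30] read 'b'  n7⇒n8 (via fail)
[31] read 'a'  n8⇒n12 (via fail)
[32] read 'c'  n12⇒n1 (via fail)
[33] read 'd'  n1⇒n2
[34] read 'c'  n2⇒n3
[35] read 'a'  n3⇒n4
[36] read 'c'  n4⇒n5
[37] read 'e'  n5⇒n6  emit P0@[32:37]
[38] read 'c'  n6⇒n1 (via fail)
[39] read 'd'  n1⇒n2
[40] read 'c'  n2⇒n3
[41] read 'c'  n3⇒n7  emit P1@[38:41]
[42] read 'b'  n7⇒n8 (via fail)
[43] read 'e'  n8⇒n14 (via fail)
[44] read 'e'  n14⇒n14 (via fail)
[45] read 'b'  n14⇒n8 (via fail)
[46] read 'b'  n8⇒n9
[47] read 'a'  n9⇒n10
[48] read 'a'  n10⇒n11  emit P2@[45:48],P5@[47:48]
[49] read 'c'  n11⇒n1 (via fail)
[50] read 'd'  n1⇒n2
[51] read 'c'  n2⇒n3
[52] read 'c'  n3⇒n7  emit P1@[49:52]
[53] read 'c'  n7⇒n1 (via fail)
[54] read 'd'  n1⇒n2
[55] read 'd'  n2⇒n0 (via fail)
[56] read 'a'  n0⇒n12
[57] read 'e'  n12⇒n14 (via fail)
[58] read 'b'  n14⇒n8 (via fail)
[59] read 'b'  n8⇒n9
[60] read 'a'  n9⇒n10
[61] read 'a'  n10⇒n11  emit P2@[58:61],P5@[60:61]
[62] read 'c'  n11⇒n1 (via fail)

Result: [[2,5],[3,3],[7,5],[8,3],[10,3],[12,4],[16,1],[25,0],[29,1],[37,0],[41,1],[48,2],[48,5],[52,1],[61,2],[61,5]]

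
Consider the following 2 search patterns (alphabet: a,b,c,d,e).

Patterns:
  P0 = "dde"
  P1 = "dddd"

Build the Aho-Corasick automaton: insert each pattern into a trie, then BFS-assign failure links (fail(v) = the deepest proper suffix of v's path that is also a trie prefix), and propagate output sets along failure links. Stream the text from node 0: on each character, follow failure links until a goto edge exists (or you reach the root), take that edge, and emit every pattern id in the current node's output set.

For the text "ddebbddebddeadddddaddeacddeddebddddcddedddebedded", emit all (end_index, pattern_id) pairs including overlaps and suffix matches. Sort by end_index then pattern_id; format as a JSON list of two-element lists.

Build automaton:
Trie (insert patterns):
  0='ε' goto d→1
  1='d' goto d→2
  2='dd' goto d→4 e→3
  3='dde' goto ·  [P0 ends]
  4='ddd' goto d→5
  5='dddd' goto ·  [P1 ends]

Failure links (BFS by depth):
  fail(1) 'd': from fail(0)=0 chase 'd': 0 ⇒ 0;  out=∅∪out(0)=∅
  fail(2) 'dd': from fail(1)=0 chase 'd': 0 ⇒ 1;  out=∅∪out(1)=∅
  fail(3) 'dde': from fail(2)=1 chase 'e': 1→0 ⇒ 0;  out={0}∪out(0)={0}
  fail(4) 'ddd': from fail(2)=1 chase 'd': 1 ⇒ 2;  out=∅∪out(2)=∅
  fail(5) 'dddd': from fail(4)=2 chase 'd': 2 ⇒ 4;  out={1}∪out(4)={1}

Scan:
i=0 'd': node 0→1
i=1 'd': node 1→2
i=2 'e': node 2→3  emit P0@[0:2]
i=3 'b': node 3→0 ·f
i=4 'b': node 0→0
i=5 'd': node 0→1
i=6 'd': node 1→2
i=7 'e': node 2→3  emit P0@[5:7]
i=8 'b': node 3→0 ·f
i=9 'd': node 0→1
i=10 'd': node 1→2
i=11 'e': node 2→3  emit P0@[9:11]
i=12 'a': node 3→0 ·f
i=13 'd': node 0→1
i=14 'd': node 1→2
i=15 'd': node 2→4
i=16 'd': node 4→5  emit P1@[13:16]
i=17 'd': node 5→5 ·f  emit P1@[14:17]
i=18 'a': node 5→0 ·f
i=19 'd': node 0→1
i=20 'd': node 1→2
i=21 'e': node 2→3  emit P0@[19:21]
i=22 'a': node 3→0 ·f
i=23 'c': node 0→0
i=24 'd': node 0→1
i=25 'd': node 1→2
i=26 'e': node 2→3  emit P0@[24:26]
i=27 'd': node 3→1 ·f
i=28 'd': node 1→2
i=29 'e': node 2→3  emit P0@[27:29]
i=30 'b': node 3→0 ·f
i=31 'd': node 0→1
i=32 'd': node 1→2
i=33 'd': node 2→4
i=34 'd': node 4→5  emit P1@[31:34]
i=35 'c': node 5→0 ·f
i=36 'd': node 0→1
i=37 'd': node 1→2
i=38 'e': node 2→3  emit P0@[36:38]
i=39 'd': node 3→1 ·f
i=40 'd': node 1→2
i=41 'd': node 2→4
i=42 'e': node 4→3 ·f  emit P0@[40:42]
i=43 'b': node 3→0 ·f
i=44 'e': node 0→0
i=45 'd': node 0→1
i=46 'd': node 1→2
i=47 'e': node 2→3  emit P0@[45:47]
i=48 'd': node 3→1 ·f

Result: [[2,0],[7,0],[11,0],[16,1],[17,1],[21,0],[26,0],[29,0],[34,1],[38,0],[42,0],[47,0]]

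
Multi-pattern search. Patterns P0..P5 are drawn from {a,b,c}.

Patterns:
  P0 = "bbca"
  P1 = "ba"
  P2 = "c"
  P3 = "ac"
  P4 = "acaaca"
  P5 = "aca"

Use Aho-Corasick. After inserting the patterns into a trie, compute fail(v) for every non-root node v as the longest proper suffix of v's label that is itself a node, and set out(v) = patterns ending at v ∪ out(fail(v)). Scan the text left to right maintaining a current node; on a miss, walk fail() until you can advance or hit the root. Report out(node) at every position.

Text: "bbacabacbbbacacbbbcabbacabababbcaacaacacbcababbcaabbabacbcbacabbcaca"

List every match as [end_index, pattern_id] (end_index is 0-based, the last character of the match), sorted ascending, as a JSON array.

Construct AC machine:
Trie (insert patterns):
  n0 'ε': a→7 b→1 c→6
  n1 'b': a→5 b→2
  n2 'bb': c→3
  n3 'bbc': a→4
  n4 'bbca': ·  ←P0
  n5 'ba': ·  ←P1
  n6 'c': ·  ←P2
  n7 'a': c→8
  n8 'ac': a→9  ←P3
  n9 'aca': a→10  ←P5
  n10 'acaa': c→11
  n11 'acaac': a→12
  n12 'acaaca': ·  ←P4

Failure links (BFS by depth):
  fail(1) 'b': from fail(0)=0 chase 'b': 0 ⇒ 0;  out=∅∪out(0)=∅
  fail(6) 'c': from fail(0)=0 chase 'c': 0 ⇒ 0;  out={2}∪out(0)={2}
  fail(7) 'a': from fail(0)=0 chase 'a': 0 ⇒ 0;  out=∅∪out(0)=∅
  fail(2) 'bb': from fail(1)=0 chase 'b': 0 ⇒ 1;  out=∅∪out(1)=∅
  fail(5) 'ba': from fail(1)=0 chase 'a': 0 ⇒ 7;  out={1}∪out(7)={1}
  fail(8) 'ac': from fail(7)=0 chase 'c': 0 ⇒ 6;  out={3}∪out(6)={2,3}
  fail(3) 'bbc': from fail(2)=1 chase 'c': 1→0 ⇒ 6;  out=∅∪out(6)={2}
  fail(9) 'aca': from fail(8)=6 chase 'a': 6→0 ⇒ 7;  out={5}∪out(7)={5}
  fail(4) 'bbca': from fail(3)=6 chase 'a': 6→0 ⇒ 7;  out={0}∪out(7)={0}
  fail(10) 'acaa': from fail(9)=7 chase 'a': 7→0 ⇒ 7;  out=∅∪out(7)=∅
  fail(11) 'acaac': from fail(10)=7 chase 'c': 7 ⇒ 8;  out=∅∪out(8)={2,3}
  fail(12) 'acaaca': from fail(11)=8 chase 'a': 8 ⇒ 9;  out={4}∪out(9)={4,5}

Run:
[0] read 'b'  n0⇒n1
[1] read 'b'  n1⇒n2
[2] read 'a'  n2⇒n5 (via fail)  emit P1@[1:2]
[3] read 'c'  n5⇒n8 (via fail)  emit P2@[3:3],P3@[2:3]
[4] read 'a'  n8⇒n9  emit P5@[2:4]
[5] read 'b'  n9⇒n1 (via fail)
[6] read 'a'  n1⇒n5  emit P1@[5:6]
[7] read 'c'  n5⇒n8 (via fail)  emit P2@[7:7],P3@[6:7]
[8] read 'b'  n8⇒n1 (via fail)
[9] read 'b'  n1⇒n2
[10] read 'b'  n2⇒n2 (via fail)
[11] read 'a'  n2⇒n5 (via fail)  emit P1@[10:11]
[12] read 'c'  n5⇒n8 (via fail)  emit P2@[12:12],P3@[11:12]
[13] read 'a'  n8⇒n9  emit P5@[11:13]
[14] read 'c'  n9⇒n8 (via fail)  emit P2@[14:14],P3@[13:14]
[15] read 'b'  n8⇒n1 (via fail)
[16] read 'b'  n1⇒n2
[17] read 'b'  n2⇒n2 (via fail)
[18] read 'c'  n2⇒n3  emit P2@[18:18]
[19] read 'a'  n3⇒n4  emit P0@[16:19]
[20] read 'b'  n4⇒n1 (via fail)
[21] read 'b'  n1⇒n2
[22] read 'a'  n2⇒n5 (via fail)  emit P1@[21:22]
[23] read 'c'  n5⇒n8 (via fail)  emit P2@[23:23],P3@[22:23]
[24] read 'a'  n8⇒n9  emit P5@[22:24]
[25] read 'b'  n9⇒n1 (via fail)
[26] read 'a'  n1⇒n5  emit P1@[25:26]
[27] read 'b'  n5⇒n1 (via fail)
[28] read 'a'  n1⇒n5  emit P1@[27:28]
[29] read 'b'  n5⇒n1 (via fail)
[30] read 'b'  n1⇒n2
[31] read 'c'  n2⇒n3  emit P2@[31:31]
[32] read 'a'  n3⇒n4  emit P0@[29:32]
[33] read 'a'  n4⇒n7 (via fail)
[34] read 'c'  n7⇒n8  emit P2@[34:34],P3@[33:34]
[35] read 'a'  n8⇒n9  emit P5@[33:35]
[36] read 'a'  n9⇒n10
[37] read 'c'  n10⇒n11  emit P2@[37:37],P3@[36:37]
[38] read 'a'  n11⇒n12  emit P4@[33:38],P5@[36:38]
[39] read 'c'  n12⇒n8 (via fail)  emit P2@[39:39],P3@[38:39]
[40] read 'b'  n8⇒n1 (via fail)
[41] read 'c'  n1⇒n6 (via fail)  emit P2@[41:41]
[42] read 'a'  n6⇒n7 (via fail)
[43] read 'b'  n7⇒n1 (via fail)
[44] read 'a'  n1⇒n5  emit P1@[43:44]
[45] read 'b'  n5⇒n1 (via fail)
[46] read 'b'  n1⇒n2
[47] read 'c'  n2⇒n3  emit P2@[47:47]
[48] read 'a'  n3⇒n4  emit P0@[45:48]
[49] read 'a'  n4⇒n7 (via fail)
[50] read 'b'  n7⇒n1 (via fail)
[51] read 'b'  n1⇒n2
[52] read 'a'  n2⇒n5 (via fail)  emit P1@[51:52]
[53] read 'b'  n5⇒n1 (via fail)
[54] read 'a'  n1⇒n5  emit P1@[53:54]
[55] read 'c'  n5⇒n8 (via fail)  emit P2@[55:55],P3@[54:55]
[56] read 'b'  n8⇒n1 (via fail)
[57] read 'c'  n1⇒n6 (via fail)  emit P2@[57:57]
[58] read 'b'  n6⇒n1 (via fail)
[59] read 'a'  n1⇒n5  emit P1@[58:59]
[60] read 'c'  n5⇒n8 (via fail)  emit P2@[60:60],P3@[59:60]
[61] read 'a'  n8⇒n9  emit P5@[59:61]
[62] read 'b'  n9⇒n1 (via fail)
[63] read 'b'  n1⇒n2
[64] read 'c'  n2⇒n3  emit P2@[64:64]
[65] read 'a'  n3⇒n4  emit P0@[62:65]
[66] read 'c'  n4⇒n8 (via fail)  emit P2@[66:66],P3@[65:66]
[67] read 'a'  n8⇒n9  emit P5@[65:67]

Result: [[2,1],[3,2],[3,3],[4,5],[6,1],[7,2],[7,3],[11,1],[12,2],[12,3],[13,5],[14,2],[14,3],[18,2],[19,0],[22,1],[23,2],[23,3],[24,5],[26,1],[28,1],[31,2],[32,0],[34,2],[34,3],[35,5],[37,2],[37,3],[38,4],[38,5],[39,2],[39,3],[41,2],[44,1],[47,2],[48,0],[52,1],[54,1],[55,2],[55,3],[57,2],[59,1],[60,2],[60,3],[61,5],[64,2],[65,0],[66,2],[66,3],[67,5]]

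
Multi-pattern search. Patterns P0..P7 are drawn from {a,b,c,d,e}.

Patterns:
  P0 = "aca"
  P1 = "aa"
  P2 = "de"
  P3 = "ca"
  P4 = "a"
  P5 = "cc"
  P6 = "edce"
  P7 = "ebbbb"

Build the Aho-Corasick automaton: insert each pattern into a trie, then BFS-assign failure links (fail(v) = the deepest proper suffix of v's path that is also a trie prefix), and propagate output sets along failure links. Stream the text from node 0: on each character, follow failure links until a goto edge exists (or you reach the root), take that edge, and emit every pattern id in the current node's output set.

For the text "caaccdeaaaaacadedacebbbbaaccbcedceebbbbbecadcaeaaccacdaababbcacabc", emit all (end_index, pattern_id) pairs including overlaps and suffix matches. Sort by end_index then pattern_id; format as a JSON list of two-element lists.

Construct AC machine:
Trie nodes:
  n0 'ε': a→1 c→7 d→5 e→10
  n1 'a': a→4 c→2  ←P4
  n2 'ac': a→3
  n3 'aca': ·  ←P0
  n4 'aa': ·  ←P1
  n5 'd': e→6
  n6 'de': ·  ←P2
  n7 'c': a→8 c→9
  n8 'ca': ·  ←P3
  n9 'cc': ·  ←P5
  n10 'e': b→14 d→11
  n11 'ed': c→12
  n12 'edc': e→13
  n13 'edce': ·  ←P6
  n14 'eb': b→15
  n15 'ebb': b→16
  n16 'ebbb': b→17
  n17 'ebbbb': ·  ←P7

Failure links (BFS by depth):
  fail(1) 'a': from fail(0)=0 chase 'a': 0 ⇒ 0;  out={4}∪out(0)={4}
  fail(5) 'd': from fail(0)=0 chase 'd': 0 ⇒ 0;  out=∅∪out(0)=∅
  fail(7) 'c': from fail(0)=0 chase 'c': 0 ⇒ 0;  out=∅∪out(0)=∅
  fail(10) 'e': from fail(0)=0 chase 'e': 0 ⇒ 0;  out=∅∪out(0)=∅
  fail(2) 'ac': from fail(1)=0 chase 'c': 0 ⇒ 7;  out=∅∪out(7)=∅
  fail(4) 'aa': from fail(1)=0 chase 'a': 0 ⇒ 1;  out={1}∪out(1)={1,4}
  fail(6) 'de': from fail(5)=0 chase 'e': 0 ⇒ 10;  out={2}∪out(10)={2}
  fail(8) 'ca': from fail(7)=0 chase 'a': 0 ⇒ 1;  out={3}∪out(1)={3,4}
  fail(9) 'cc': from fail(7)=0 chase 'c': 0 ⇒ 7;  out={5}∪out(7)={5}
  fail(11) 'ed': from fail(10)=0 chase 'd': 0 ⇒ 5;  out=∅∪out(5)=∅
  fail(14) 'eb': from fail(10)=0 chase 'b': 0 ⇒ 0;  out=∅∪out(0)=∅
  fail(3) 'aca': from fail(2)=7 chase 'a': 7 ⇒ 8;  out={0}∪out(8)={0,3,4}
  fail(12) 'edc': from fail(11)=5 chase 'c': 5→0 ⇒ 7;  out=∅∪out(7)=∅
  fail(15) 'ebb': from fail(14)=0 chase 'b': 0 ⇒ 0;  out=∅∪out(0)=∅
  fail(13) 'edce': from fail(12)=7 chase 'e': 7→0 ⇒ 10;  out={6}∪out(10)={6}
  fail(16) 'ebbb': from fail(15)=0 chase 'b': 0 ⇒ 0;  out=∅∪out(0)=∅
  fail(17) 'ebbbb': from fail(16)=0 chase 'b': 0 ⇒ 0;  out={7}∪out(0)={7}

Text stream:
i=0 'c': node 0→7
i=1 'a': node 7→8  → match P3@[0:1],P4@[1:1]
i=2 'a': node 8→4 ·f  → match P1@[1:2],P4@[2:2]
i=3 'c': node 4→2 ·f
i=4 'c': node 2→9 ·f  → match P5@[3:4]
i=5 'd': node 9→5 ·f
i=6 'e': node 5→6  → match P2@[5:6]
i=7 'a': node 6→1 ·f  → match P4@[7:7]
i=8 'a': node 1→4  → match P1@[7:8],P4@[8:8]
i=9 'a': node 4→4 ·f  → match P1@[8:9],P4@[9:9]
i=10 'a': node 4→4 ·f  → match P1@[9:10],P4@[10:10]
i=11 'a': node 4→4 ·f  → match P1@[10:11],P4@[11:11]
i=12 'c': node 4→2 ·f
i=13 'a': node 2→3  → match P0@[11:13],P3@[12:13],P4@[13:13]
i=14 'd': node 3→5 ·f
i=15 'e': node 5→6  → match P2@[14:15]
i=16 'd': node 6→11 ·f
i=17 'a': node 11→1 ·f  → match P4@[17:17]
i=18 'c': node 1→2
i=19 'e': node 2→10 ·f
i=20 'b': node 10→14
i=21 'b': node 14→15
i=22 'b': node 15→16
i=23 'b': node 16→17  → match P7@[19:23]
i=24 'a': node 17→1 ·f  → match P4@[24:24]
i=25 'a': node 1→4  → match P1@[24:25],P4@[25:25]
i=26 'c': node 4→2 ·f
i=27 'c': node 2→9 ·f  → match P5@[26:27]
i=28 'b': node 9→0 ·f
i=29 'c': node 0→7
i=30 'e': node 7→10 ·f
i=31 'd': node 10→11
i=32 'c': node 11→12
i=33 'e': node 12→13  → match P6@[30:33]
i=34 'e': node 13→10 ·f
i=35 'b': node 10→14
i=36 'b': node 14→15
i=37 'b': node 15→16
i=38 'b': node 16→17  → match P7@[34:38]
i=39 'b': node 17→0 ·f
i=40 'e': node 0→10
i=41 'c': node 10→7 ·f
i=42 'a': node 7→8  → match P3@[41:42],P4@[42:42]
i=43 'd': node 8→5 ·f
i=44 'c': node 5→7 ·f
i=45 'a': node 7→8  → match P3@[44:45],P4@[45:45]
i=46 'e': node 8→10 ·f
i=47 'a': node 10→1 ·f  → match P4@[47:47]
i=48 'a': node 1→4  → match P1@[47:48],P4@[48:48]
i=49 'c': node 4→2 ·f
i=50 'c': node 2→9 ·f  → match P5@[49:50]
i=51 'a': node 9→8 ·f  → match P3@[50:51],P4@[51:51]
i=52 'c': node 8→2 ·f
i=53 'd': node 2→5 ·f
i=54 'a': node 5→1 ·f  → match P4@[54:54]
i=55 'a': node 1→4  → match P1@[54:55],P4@[55:55]
i=56 'b': node 4→0 ·f
i=57 'a': node 0→1  → match P4@[57:57]
i=58 'b': node 1→0 ·f
i=59 'b': node 0→0
i=60 'c': node 0→7
i=61 'a': node 7→8  → match P3@[60:61],P4@[61:61]
i=62 'c': node 8→2 ·f
i=63 'a': node 2→3  → match P0@[61:63],P3@[62:63],P4@[63:63]
i=64 'b': node 3→0 ·f
i=65 'c': node 0→7

Matches: [[1,3],[1,4],[2,1],[2,4],[4,5],[6,2],[7,4],[8,1],[8,4],[9,1],[9,4],[10,1],[10,4],[11,1],[11,4],[13,0],[13,3],[13,4],[15,2],[17,4],[23,7],[24,4],[25,1],[25,4],[27,5],[33,6],[38,7],[42,3],[42,4],[45,3],[45,4],[47,4],[48,1],[48,4],[50,5],[51,3],[51,4],[54,4],[55,1],[55,4],[57,4],[61,3],[61,4],[63,0],[63,3],[63,4]]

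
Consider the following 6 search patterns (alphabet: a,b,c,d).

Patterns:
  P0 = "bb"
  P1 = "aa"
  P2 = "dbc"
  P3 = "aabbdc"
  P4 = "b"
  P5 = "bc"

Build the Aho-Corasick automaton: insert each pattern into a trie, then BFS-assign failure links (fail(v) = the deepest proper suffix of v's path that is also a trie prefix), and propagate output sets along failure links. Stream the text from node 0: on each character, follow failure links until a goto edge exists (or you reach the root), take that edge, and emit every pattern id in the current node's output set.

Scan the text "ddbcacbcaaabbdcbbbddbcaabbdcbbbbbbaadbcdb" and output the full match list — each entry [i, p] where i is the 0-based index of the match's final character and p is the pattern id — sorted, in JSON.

Build:
Trie (insert patterns):
  0='ε' goto a→3 b→1 d→5
  1='b' goto b→2 c→12  [P4 ends]
  2='bb' goto ·  [P0 ends]
  3='a' goto a→4
  4='aa' goto b→8  [P1 ends]
  5='d' goto b→6
  6='db' goto c→7
  7='dbc' goto ·  [P2 ends]
  8='aab' goto b→9
  9='aabb' goto d→10
  10='aabbd' goto c→11
  11='aabbdc' goto ·  [P3 ends]
  12='bc' goto ·  [P5 ends]

BFS fail/out derivation:
  n1('b'): parent n0 fail=0; on 'b' 0 → fail=0;  out {4}∪∅={4}
  n3('a'): parent n0 fail=0; on 'a' 0 → fail=0;  out ∅∪∅=∅
  n5('d'): parent n0 fail=0; on 'd' 0 → fail=0;  out ∅∪∅=∅
  n2('bb'): parent n1 fail=0; on 'b' 0 → fail=1;  out {0}∪{4}={0,4}
  n4('aa'): parent n3 fail=0; on 'a' 0 → fail=3;  out {1}∪∅={1}
  n6('db'): parent n5 fail=0; on 'b' 0 → fail=1;  out ∅∪{4}={4}
  n12('bc'): parent n1 fail=0; on 'c' 0 → fail=0;  out {5}∪∅={5}
  n7('dbc'): parent n6 fail=1; on 'c' 1 → fail=12;  out {2}∪{5}={2,5}
  n8('aab'): parent n4 fail=3; on 'b' 3→0 → fail=1;  out ∅∪{4}={4}
  n9('aabb'): parent n8 fail=1; on 'b' 1 → fail=2;  out ∅∪{0,4}={0,4}
  n10('aabbd'): parent n9 fail=2; on 'd' 2→1→0 → fail=5;  out ∅∪∅=∅
  n11('aabbdc'): parent n10 fail=5; on 'c' 5→0 → fail=0;  out {3}∪∅={3}

Scan:
pos 0 'd': at 5
pos 1 'd': at 5 ·f
pos 2 'b': at 6  → match P4@[2:2]
pos 3 'c': at 7  → match P2@[1:3],P5@[2:3]
pos 4 'a': at 3 ·f
pos 5 'c': at 0 ·f
pos 6 'b': at 1  → match P4@[6:6]
pos 7 'c': at 12  → match P5@[6:7]
pos 8 'a': at 3 ·f
pos 9 'a': at 4  → match P1@[8:9]
pos 10 'a': at 4 ·f  → match P1@[9:10]
pos 11 'b': at 8  → match P4@[11:11]
pos 12 'b': at 9  → match P0@[11:12],P4@[12:12]
pos 13 'd': at 10
pos 14 'c': at 11  → match P3@[9:14]
pos 15 'b': at 1 ·f  → match P4@[15:15]
pos 16 'b': at 2  → match P0@[15:16],P4@[16:16]
pos 17 'b': at 2 ·f  → match P0@[16:17],P4@[17:17]
pos 18 'd': at 5 ·f
pos 19 'd': at 5 ·f
pos 20 'b': at 6  → match P4@[20:20]
pos 21 'c': at 7  → match P2@[19:21],P5@[20:21]
pos 22 'a': at 3 ·f
pos 23 'a': at 4  → match P1@[22:23]
pos 24 'b': at 8  → match P4@[24:24]
pos 25 'b': at 9  → match P0@[24:25],P4@[25:25]
pos 26 'd': at 10
pos 27 'c': at 11  → match P3@[22:27]
pos 28 'b': at 1 ·f  → match P4@[28:28]
pos 29 'b': at 2  → match P0@[28:29],P4@[29:29]
pos 30 'b': at 2 ·f  → match P0@[29:30],P4@[30:30]
pos 31 'b': at 2 ·f  → match P0@[30:31],P4@[31:31]
pos 32 'b': at 2 ·f  → match P0@[31:32],P4@[32:32]
pos 33 'b': at 2 ·f  → match P0@[32:33],P4@[33:33]
pos 34 'a': at 3 ·f
pos 35 'a': at 4  → match P1@[34:35]
pos 36 'd': at 5 ·f
pos 37 'b': at 6  → match P4@[37:37]
pos 38 'c': at 7  → match P2@[36:38],P5@[37:38]
pos 39 'd': at 5 ·f
pos 40 'b': at 6  → match P4@[40:40]

Result: [[2,4],[3,2],[3,5],[6,4],[7,5],[9,1],[10,1],[11,4],[12,0],[12,4],[14,3],[15,4],[16,0],[16,4],[17,0],[17,4],[20,4],[21,2],[21,5],[23,1],[24,4],[25,0],[25,4],[27,3],[28,4],[29,0],[29,4],[30,0],[30,4],[31,0],[31,4],[32,0],[32,4],[33,0],[33,4],[35,1],[37,4],[38,2],[38,5],[40,4]]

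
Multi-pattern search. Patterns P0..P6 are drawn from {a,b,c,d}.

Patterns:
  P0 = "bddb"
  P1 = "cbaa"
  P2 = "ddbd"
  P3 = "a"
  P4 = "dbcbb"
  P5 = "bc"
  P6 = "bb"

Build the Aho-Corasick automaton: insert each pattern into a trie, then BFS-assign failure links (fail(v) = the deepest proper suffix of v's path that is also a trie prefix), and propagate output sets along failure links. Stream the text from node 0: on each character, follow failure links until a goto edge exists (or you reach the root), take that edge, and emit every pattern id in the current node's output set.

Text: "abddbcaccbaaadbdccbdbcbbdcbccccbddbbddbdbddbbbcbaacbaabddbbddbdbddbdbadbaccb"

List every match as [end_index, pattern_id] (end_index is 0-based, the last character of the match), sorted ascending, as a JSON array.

Build:
Trie (insert patterns):
  n0 'ε': a→13 b→1 c→5 d→9
  n1 'b': b→19 c→18 d→2
  n2 'bd': d→3
  n3 'bdd': b→4
  n4 'bddb': ·  [P0 ends]
  n5 'c': b→6
  n6 'cb': a→7
  n7 'cba': a→8
  n8 'cbaa': ·  [P1 ends]
  n9 'd': b→14 d→10
  n10 'dd': b→11
  n11 'ddb': d→12
  n12 'ddbd': ·  [P2 ends]
  n13 'a': ·  [P3 ends]
  n14 'db': c→15
  n15 'dbc': b→16
  n16 'dbcb': b→17
  n17 'dbcbb': ·  [P4 ends]
  n18 'bc': ·  [P5 ends]
  n19 'bb': ·  [P6 ends]

Failure links (BFS by depth):
  fail(1) 'b': from fail(0)=0 chase 'b': 0 ⇒ 0;  out=∅∪out(0)=∅
  fail(5) 'c': from fail(0)=0 chase 'c': 0 ⇒ 0;  out=∅∪out(0)=∅
  fail(9) 'd': from fail(0)=0 chase 'd': 0 ⇒ 0;  out=∅∪out(0)=∅
  fail(13) 'a': from fail(0)=0 chase 'a': 0 ⇒ 0;  out={3}∪out(0)={3}
  fail(2) 'bd': from fail(1)=0 chase 'd': 0 ⇒ 9;  out=∅∪out(9)=∅
  fail(6) 'cb': from fail(5)=0 chase 'b': 0 ⇒ 1;  out=∅∪out(1)=∅
  fail(10) 'dd': from fail(9)=0 chase 'd': 0 ⇒ 9;  out=∅∪out(9)=∅
  fail(14) 'db': from fail(9)=0 chase 'b': 0 ⇒ 1;  out=∅∪out(1)=∅
  fail(18) 'bc': from fail(1)=0 chase 'c': 0 ⇒ 5;  out={5}∪out(5)={5}
  fail(19) 'bb': from fail(1)=0 chase 'b': 0 ⇒ 1;  out={6}∪out(1)={6}
  fail(3) 'bdd': from fail(2)=9 chase 'd': 9 ⇒ 10;  out=∅∪out(10)=∅
  fail(7) 'cba': from fail(6)=1 chase 'a': 1→0 ⇒ 13;  out=∅∪out(13)={3}
  fail(11) 'ddb': from fail(10)=9 chase 'b': 9 ⇒ 14;  out=∅∪out(14)=∅
  fail(15) 'dbc': from fail(14)=1 chase 'c': 1 ⇒ 18;  out=∅∪out(18)={5}
  fail(4) 'bddb': from fail(3)=10 chase 'b': 10 ⇒ 11;  out={0}∪out(11)={0}
  fail(8) 'cbaa': from fail(7)=13 chase 'a': 13→0 ⇒ 13;  out={1}∪out(13)={1,3}
  fail(12) 'ddbd': from fail(11)=14 chase 'd': 14→1 ⇒ 2;  out={2}∪out(2)={2}
  fail(16) 'dbcb': from fail(15)=18 chase 'b': 18→5 ⇒ 6;  out=∅∪out(6)=∅
  fail(17) 'dbcbb': from fail(16)=6 chase 'b': 6→1 ⇒ 19;  out={4}∪out(19)={4,6}

Text stream:
[0] read 'a'  n0⇒n13  emit P3@[0:0]
[1] read 'b'  n13⇒n1 ·f
[2] read 'd'  n1⇒n2
[3] read 'd'  n2⇒n3
[4] read 'b'  n3⇒n4  emit P0@[1:4]
[5] read 'c'  n4⇒n15 ·f  emit P5@[4:5]
[6] read 'a'  n15⇒n13 ·f  emit P3@[6:6]
[7] read 'c'  n13⇒n5 ·f
[8] read 'c'  n5⇒n5 ·f
[9] read 'b'  n5⇒n6
[10] read 'a'  n6⇒n7  emit P3@[10:10]
[11] read 'a'  n7⇒n8  emit P1@[8:11],P3@[11:11]
[12] read 'a'  n8⇒n13 ·f  emit P3@[12:12]
[13] read 'd'  n13⇒n9 ·f
[14] read 'b'  n9⇒n14
[15] read 'd'  n14⇒n2 ·f
[16] read 'c'  n2⇒n5 ·f
[17] read 'c'  n5⇒n5 ·f
[18] read 'b'  n5⇒n6
[19] read 'd'  n6⇒n2 ·f
[20] read 'b'  n2⇒n14 ·f
[21] read 'c'  n14⇒n15  emit P5@[20:21]
[22] read 'b'  n15⇒n16
[23] read 'b'  n16⇒n17  emit P4@[19:23],P6@[22:23]
[24] read 'd'  n17⇒n2 ·f
[25] read 'c'  n2⇒n5 ·f
[26] read 'b'  n5⇒n6
[27] read 'c'  n6⇒n18 ·f  emit P5@[26:27]
[28] read 'c'  n18⇒n5 ·f
[29] read 'c'  n5⇒n5 ·f
[30] read 'c'  n5⇒n5 ·f
[31] read 'b'  n5⇒n6
[32] read 'd'  n6⇒n2 ·f
[33] read 'd'  n2⇒n3
[34] read 'b'  n3⇒n4  emit P0@[31:34]
[35] read 'b'  n4⇒n19 ·f  emit P6@[34:35]
[36] read 'd'  n19⇒n2 ·f
[37] read 'd'  n2⇒n3
[38] read 'b'  n3⇒n4  emit P0@[35:38]
[39] read 'd'  n4⇒n12 ·f  emit P2@[36:39]
[40] read 'b'  n12⇒n14 ·f
[41] read 'd'  n14⇒n2 ·f
[42] read 'd'  n2⇒n3
[43] read 'b'  n3⇒n4  emit P0@[40:43]
[44] read 'b'  n4⇒n19 ·f  emit P6@[43:44]
[45] read 'b'  n19⇒n19 ·f  emit P6@[44:45]
[46] read 'c'  n19⇒n18 ·f  emit P5@[45:46]
[47] read 'b'  n18⇒n6 ·f
[48] read 'a'  n6⇒n7  emit P3@[48:48]
[49] read 'a'  n7⇒n8  emit P1@[46:49],P3@[49:49]
[50] read 'c'  n8⇒n5 ·f
[51] read 'b'  n5⇒n6
[52] read 'a'  n6⇒n7  emit P3@[52:52]
[53] read 'a'  n7⇒n8  emit P1@[50:53],P3@[53:53]
[54] read 'b'  n8⇒n1 ·f
[55] read 'd'  n1⇒n2
[56] read 'd'  n2⇒n3
[57] read 'b'  n3⇒n4  emit P0@[54:57]
[58] read 'b'  n4⇒n19 ·f  emit P6@[57:58]
[59] read 'd'  n19⇒n2 ·f
[60] read 'd'  n2⇒n3
[61] read 'b'  n3⇒n4  emit P0@[58:61]
[62] read 'd'  n4⇒n12 ·f  emit P2@[59:62]
[63] read 'b'  n12⇒n14 ·f
[64] read 'd'  n14⇒n2 ·f
[65] read 'd'  n2⇒n3
[66] read 'b'  n3⇒n4  emit P0@[63:66]
[67] read 'd'  n4⇒n12 ·f  emit P2@[64:67]
[68] read 'b'  n12⇒n14 ·f
[69] read 'a'  n14⇒n13 ·f  emit P3@[69:69]
[70] read 'd'  n13⇒n9 ·f
[71] read 'b'  n9⇒n14
[72] read 'a'  n14⇒n13 ·f  emit P3@[72:72]
[73] read 'c'  n13⇒n5 ·f
[74] read 'c'  n5⇒n5 ·f
[75] read 'b'  n5⇒n6

Matches: [[0,3],[4,0],[5,5],[6,3],[10,3],[11,1],[11,3],[12,3],[21,5],[23,4],[23,6],[27,5],[34,0],[35,6],[38,0],[39,2],[43,0],[44,6],[45,6],[46,5],[48,3],[49,1],[49,3],[52,3],[53,1],[53,3],[57,0],[58,6],[61,0],[62,2],[66,0],[67,2],[69,3],[72,3]]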